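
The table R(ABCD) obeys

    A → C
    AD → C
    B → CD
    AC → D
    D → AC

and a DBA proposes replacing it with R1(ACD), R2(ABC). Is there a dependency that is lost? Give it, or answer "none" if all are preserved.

A → C lies within R1.
AD → C lies within R1.
B → CD: restricted closure across fragments reaches CD.
AC → D lies within R1.
D → AC lies within R1.
Every dependency is enforceable on the fragments, so the decomposition is dependency-preserving.

none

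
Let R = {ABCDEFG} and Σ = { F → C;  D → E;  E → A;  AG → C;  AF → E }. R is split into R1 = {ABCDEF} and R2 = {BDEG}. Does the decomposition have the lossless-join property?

Common attributes: R1 ∩ R2 = {BDE}.
Closure of {BDE}: E → A applies, adding A. So (BDE)⁺ = {ABDE}.
The closure contains neither all of R1 = {ABCDEF} nor all of R2 = {BDEG}, so the common attributes are not a superkey of either fragment. The join is lossy.

No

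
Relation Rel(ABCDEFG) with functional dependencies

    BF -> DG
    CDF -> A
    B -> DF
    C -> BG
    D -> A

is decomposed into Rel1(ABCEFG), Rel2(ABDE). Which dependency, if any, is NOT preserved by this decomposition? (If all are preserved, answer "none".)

BF → DG: restricted closure across fragments reaches DG.
CDF → A: restricted closure across fragments reaches A.
B → DF: restricted closure across fragments reaches DF.
C → BG lies within Rel1.
D → A lies within Rel2.
Every dependency is enforceable on the fragments, so the decomposition is dependency-preserving.

none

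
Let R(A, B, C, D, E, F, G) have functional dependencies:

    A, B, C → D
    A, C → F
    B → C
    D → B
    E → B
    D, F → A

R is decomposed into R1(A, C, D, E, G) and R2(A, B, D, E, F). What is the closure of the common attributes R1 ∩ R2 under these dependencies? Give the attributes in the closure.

R1 ∩ R2 = {A, D, E}.
D → B applies, adding B
B → C applies, adding C
A, C → F applies, adding F
Closure: {A, B, C, D, E, F}.

A, B, C, D, E, F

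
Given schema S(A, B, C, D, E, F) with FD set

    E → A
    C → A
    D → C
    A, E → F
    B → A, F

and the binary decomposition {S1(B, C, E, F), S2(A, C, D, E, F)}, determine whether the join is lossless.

No

Common attributes: S1 ∩ S2 = {C, E, F}.
Closure of {C, E, F}: E → A applies, adding A. So (C, E, F)⁺ = {A, C, E, F}.
The closure contains neither all of S1 = {B, C, E, F} nor all of S2 = {A, C, D, E, F}, so the common attributes are not a superkey of either fragment. The join is lossy.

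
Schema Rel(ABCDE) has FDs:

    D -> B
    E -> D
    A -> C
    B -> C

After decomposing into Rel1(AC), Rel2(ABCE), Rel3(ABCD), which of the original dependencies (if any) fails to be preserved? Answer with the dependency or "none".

Check E → D: no single fragment contains all of {DE}, and the restricted closure of {E} across the fragments never reaches {D}.
D → B is preserved.
A → C is preserved.
B → C is preserved.

E -> D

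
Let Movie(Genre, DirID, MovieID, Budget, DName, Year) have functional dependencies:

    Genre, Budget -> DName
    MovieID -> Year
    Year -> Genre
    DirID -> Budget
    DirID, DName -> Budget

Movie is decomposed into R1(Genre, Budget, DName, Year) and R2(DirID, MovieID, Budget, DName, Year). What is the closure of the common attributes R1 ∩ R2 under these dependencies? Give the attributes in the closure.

R1 ∩ R2 = {Budget, DName, Year}.
Year → Genre applies, adding Genre
Closure: {Genre, Budget, DName, Year}.

Genre, Budget, DName, Year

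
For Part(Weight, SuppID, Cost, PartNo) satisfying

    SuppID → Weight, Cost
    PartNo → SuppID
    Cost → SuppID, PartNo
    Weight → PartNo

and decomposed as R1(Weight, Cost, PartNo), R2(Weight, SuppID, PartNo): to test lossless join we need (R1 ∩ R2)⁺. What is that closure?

Weight, SuppID, Cost, PartNo

R1 ∩ R2 = {Weight, PartNo}.
PartNo → SuppID applies, adding SuppID
SuppID → Weight, Cost applies, adding Cost
Closure: {Weight, SuppID, Cost, PartNo}.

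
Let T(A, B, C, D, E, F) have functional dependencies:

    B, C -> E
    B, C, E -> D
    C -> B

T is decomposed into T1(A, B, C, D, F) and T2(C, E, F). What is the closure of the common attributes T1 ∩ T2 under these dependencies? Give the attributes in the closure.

B, C, D, E, F

T1 ∩ T2 = {C, F}.
C → B applies, adding B
B, C → E applies, adding E
B, C, E → D applies, adding D
Closure: {B, C, D, E, F}.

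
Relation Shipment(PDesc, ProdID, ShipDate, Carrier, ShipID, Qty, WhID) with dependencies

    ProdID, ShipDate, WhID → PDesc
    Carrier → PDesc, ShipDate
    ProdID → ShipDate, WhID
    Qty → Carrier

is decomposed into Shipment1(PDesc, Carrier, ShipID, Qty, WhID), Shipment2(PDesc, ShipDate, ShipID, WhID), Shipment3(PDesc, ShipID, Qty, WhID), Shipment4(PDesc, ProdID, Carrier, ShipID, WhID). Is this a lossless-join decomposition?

Chase test. Columns are PDesc, ProdID, ShipDate, Carrier, ShipID, Qty, WhID; row i has aⱼ where attribute j ∈ Shipmenti, else bᵢⱼ.
Initial tableau (one row per fragment):
  row 1: a1 b12 b13 a4 a5 a6 a7
  row 2: a1 b22 a3 b24 a5 b26 a7
  row 3: a1 b32 b33 b34 a5 a6 a7
  row 4: a1 a2 b43 a4 a5 b46 a7
Rows 1 and 4 agree on Carrier; apply Carrier→PDesc, ShipDate and equate their PDesc, ShipDate entries.
Rows 1 and 3 agree on Qty; apply Qty→Carrier and equate their Carrier entries.
Rows 1 and 3 agree on Carrier; apply Carrier→PDesc, ShipDate and equate their PDesc, ShipDate entries.
No row becomes fully distinguished — the join is lossy.

No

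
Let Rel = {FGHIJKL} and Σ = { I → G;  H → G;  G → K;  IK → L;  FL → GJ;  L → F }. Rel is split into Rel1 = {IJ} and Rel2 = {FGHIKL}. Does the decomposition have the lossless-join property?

Yes

Common attributes: Rel1 ∩ Rel2 = {I}.
Closure of {I}: I → G applies, adding G; G → K applies, adding K; IK → L applies, adding L; L → F applies, adding F; FL → GJ applies, adding J. So (I)⁺ = {FGIJKL}.
This closure contains every attribute of Rel1, so Rel1 ∩ Rel2 → Rel1. The join is lossless.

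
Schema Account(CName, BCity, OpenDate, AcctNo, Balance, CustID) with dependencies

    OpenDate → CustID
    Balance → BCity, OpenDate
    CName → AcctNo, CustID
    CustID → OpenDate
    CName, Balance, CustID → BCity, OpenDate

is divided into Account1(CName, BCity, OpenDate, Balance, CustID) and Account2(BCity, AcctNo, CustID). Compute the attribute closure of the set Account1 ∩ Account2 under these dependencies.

Account1 ∩ Account2 = {BCity, CustID}.
CustID → OpenDate applies, adding OpenDate
Closure: {BCity, OpenDate, CustID}.

BCity, OpenDate, CustID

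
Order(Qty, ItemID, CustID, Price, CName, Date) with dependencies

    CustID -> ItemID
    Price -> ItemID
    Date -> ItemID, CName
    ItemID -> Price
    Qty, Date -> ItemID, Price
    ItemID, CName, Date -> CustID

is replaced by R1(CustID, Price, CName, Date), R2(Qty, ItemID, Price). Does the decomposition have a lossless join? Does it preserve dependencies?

lossy but dependency-preserving

Lossless test: (Price)⁺ = {ItemID, Price}, which is a superkey of neither fragment — lossy.
Dependency preservation: CustID → ItemID; Date → ItemID, CName; Qty, Date → ItemID, Price; ItemID, CName, Date → CustID are not contained in any single fragment, but the restricted closure of each left-hand side across the fragments still reaches the right-hand side; the remaining FDs each lie inside some fragment. All dependencies are preserved.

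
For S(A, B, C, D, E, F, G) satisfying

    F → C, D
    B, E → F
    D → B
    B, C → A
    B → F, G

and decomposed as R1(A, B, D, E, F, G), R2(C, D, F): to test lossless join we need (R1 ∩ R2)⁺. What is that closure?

R1 ∩ R2 = {D, F}.
F → C, D applies, adding C
D → B applies, adding B
B, C → A applies, adding A
B → F, G applies, adding G
Closure: {A, B, C, D, F, G}.

A, B, C, D, F, G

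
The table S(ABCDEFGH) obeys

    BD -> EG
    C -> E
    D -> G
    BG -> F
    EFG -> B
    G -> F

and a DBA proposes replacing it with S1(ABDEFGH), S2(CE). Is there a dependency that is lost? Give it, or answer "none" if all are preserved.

BD → EG lies within S1.
C → E lies within S2.
D → G lies within S1.
BG → F lies within S1.
EFG → B lies within S1.
G → F lies within S1.
Every dependency is enforceable on the fragments, so the decomposition is dependency-preserving.

none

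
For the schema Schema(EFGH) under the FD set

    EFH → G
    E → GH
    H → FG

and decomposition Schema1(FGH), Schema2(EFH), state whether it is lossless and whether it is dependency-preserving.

Lossless test: (FH)⁺ = {FGH}, which contains all of one fragment — lossless.
Dependency preservation: EFH → G; E → GH are not contained in any single fragment, but the restricted closure of each left-hand side across the fragments still reaches the right-hand side; the remaining FDs each lie inside some fragment. All dependencies are preserved.

lossless and dependency-preserving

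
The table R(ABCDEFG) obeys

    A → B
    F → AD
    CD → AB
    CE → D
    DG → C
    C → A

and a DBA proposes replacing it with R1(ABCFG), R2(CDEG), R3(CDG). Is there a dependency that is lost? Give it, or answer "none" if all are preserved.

Check F → AD: no single fragment contains all of {ADF}, and the restricted closure of {F} across the fragments never reaches {AD}.
A → B is preserved.
CD → AB is preserved.
CE → D is preserved.
DG → C is preserved.
C → A is preserved.

F → AD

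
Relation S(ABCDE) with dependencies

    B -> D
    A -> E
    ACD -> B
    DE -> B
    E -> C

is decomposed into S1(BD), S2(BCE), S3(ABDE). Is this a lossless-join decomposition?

Chase test. Columns are ABCDE; row i has aⱼ where attribute j ∈ Si, else bᵢⱼ.
Initial tableau (one row per fragment):
  row 1: b11 a2 b13 a4 b15
  row 2: b21 a2 a3 b24 a5
  row 3: a1 a2 b33 a4 a5
Rows 1 and 2 agree on B; apply B→D and equate their D entries.
Rows 2 and 3 agree on E; apply E→C and equate their C entries.
Row 3 is now all distinguished symbols — the join is lossless.

Yes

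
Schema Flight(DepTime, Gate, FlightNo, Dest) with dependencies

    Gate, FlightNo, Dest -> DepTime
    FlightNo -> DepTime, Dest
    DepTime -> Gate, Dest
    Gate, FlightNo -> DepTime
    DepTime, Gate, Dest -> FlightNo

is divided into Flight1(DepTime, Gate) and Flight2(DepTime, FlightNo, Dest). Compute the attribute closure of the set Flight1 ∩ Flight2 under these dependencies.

DepTime, Gate, FlightNo, Dest

Flight1 ∩ Flight2 = {DepTime}.
DepTime → Gate, Dest applies, adding Gate, Dest
DepTime, Gate, Dest → FlightNo applies, adding FlightNo
Closure: {DepTime, Gate, FlightNo, Dest}.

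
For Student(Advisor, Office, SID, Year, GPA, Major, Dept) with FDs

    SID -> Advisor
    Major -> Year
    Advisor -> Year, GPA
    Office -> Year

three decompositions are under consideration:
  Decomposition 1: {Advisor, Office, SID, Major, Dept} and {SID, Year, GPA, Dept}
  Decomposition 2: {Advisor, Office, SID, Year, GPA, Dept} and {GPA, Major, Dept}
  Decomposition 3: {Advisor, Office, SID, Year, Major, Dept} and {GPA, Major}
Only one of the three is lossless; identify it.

Decomposition 1

Decomposition 1: common = {SID, Dept}, closure = {Advisor, SID, Year, GPA, Dept} → lossless.
Decomposition 2: common = {GPA, Dept}, closure = {GPA, Dept} → lossy.
Decomposition 3: common = {Major}, closure = {Year, Major} → lossy.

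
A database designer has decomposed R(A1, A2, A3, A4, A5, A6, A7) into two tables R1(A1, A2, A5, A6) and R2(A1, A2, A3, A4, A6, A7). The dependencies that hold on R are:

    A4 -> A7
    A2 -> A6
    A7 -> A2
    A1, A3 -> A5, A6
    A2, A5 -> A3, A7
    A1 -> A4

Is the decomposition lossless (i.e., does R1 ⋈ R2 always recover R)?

No

Common attributes: R1 ∩ R2 = {A1, A2, A6}.
Closure of {A1, A2, A6}: A1 → A4 applies, adding A4; A4 → A7 applies, adding A7. So (A1, A2, A6)⁺ = {A1, A2, A4, A6, A7}.
The closure contains neither all of R1 = {A1, A2, A5, A6} nor all of R2 = {A1, A2, A3, A4, A6, A7}, so the common attributes are not a superkey of either fragment. The join is lossy.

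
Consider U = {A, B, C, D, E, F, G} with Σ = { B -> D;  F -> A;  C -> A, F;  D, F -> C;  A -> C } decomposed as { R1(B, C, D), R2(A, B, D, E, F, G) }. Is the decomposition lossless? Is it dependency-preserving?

lossy and not dependency-preserving

Lossless test: (B, D)⁺ = {B, D}, which is a superkey of neither fragment — lossy.
Dependency preservation: the restricted closure of {C} across the fragments never reaches {A, F}, so C → A, F cannot be enforced without a join — not preserved.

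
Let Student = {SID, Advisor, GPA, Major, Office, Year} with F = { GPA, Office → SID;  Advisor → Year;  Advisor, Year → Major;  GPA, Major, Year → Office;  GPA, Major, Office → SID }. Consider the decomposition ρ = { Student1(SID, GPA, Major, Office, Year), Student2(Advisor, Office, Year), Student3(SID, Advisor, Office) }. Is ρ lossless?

Chase test. Columns are SID, Advisor, GPA, Major, Office, Year; row i has aⱼ where attribute j ∈ Studenti, else bᵢⱼ.
Initial tableau (one row per fragment):
  row 1: a1 b12 a3 a4 a5 a6
  row 2: b21 a2 b23 b24 a5 a6
  row 3: a1 a2 b33 b34 a5 b36
Rows 2 and 3 agree on Advisor; apply Advisor→Year and equate their Year entries.
Rows 2 and 3 agree on Advisor, Year; apply Advisor, Year→Major and equate their Major entries.
No row becomes fully distinguished — the join is lossy.

No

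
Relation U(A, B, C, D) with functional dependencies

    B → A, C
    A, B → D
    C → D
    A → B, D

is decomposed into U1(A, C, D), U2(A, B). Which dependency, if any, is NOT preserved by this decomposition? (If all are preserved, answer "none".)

none

B → A, C: restricted closure across fragments reaches A, C.
A, B → D: restricted closure across fragments reaches D.
C → D lies within U1.
A → B, D: restricted closure across fragments reaches B, D.
Every dependency is enforceable on the fragments, so the decomposition is dependency-preserving.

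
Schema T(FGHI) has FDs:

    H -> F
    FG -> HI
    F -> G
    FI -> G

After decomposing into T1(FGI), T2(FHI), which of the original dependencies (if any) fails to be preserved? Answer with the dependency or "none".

H → F lies within T2.
FG → HI: restricted closure across fragments reaches HI.
F → G lies within T1.
FI → G lies within T1.
Every dependency is enforceable on the fragments, so the decomposition is dependency-preserving.

none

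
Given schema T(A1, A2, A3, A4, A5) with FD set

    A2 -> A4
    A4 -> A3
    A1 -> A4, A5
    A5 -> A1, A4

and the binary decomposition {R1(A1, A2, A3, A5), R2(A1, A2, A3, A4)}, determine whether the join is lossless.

Common attributes: R1 ∩ R2 = {A1, A2, A3}.
Closure of {A1, A2, A3}: A2 → A4 applies, adding A4; A1 → A4, A5 applies, adding A5. So (A1, A2, A3)⁺ = {A1, A2, A3, A4, A5}.
This closure contains every attribute of R1, so R1 ∩ R2 → R1. The join is lossless.

Yes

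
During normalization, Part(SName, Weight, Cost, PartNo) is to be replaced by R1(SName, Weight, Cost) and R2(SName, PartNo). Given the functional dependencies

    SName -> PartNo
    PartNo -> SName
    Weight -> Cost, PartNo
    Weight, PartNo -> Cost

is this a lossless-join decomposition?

Common attributes: R1 ∩ R2 = {SName}.
Closure of {SName}: SName → PartNo applies, adding PartNo. So (SName)⁺ = {SName, PartNo}.
This closure contains every attribute of R2, so R1 ∩ R2 → R2. The join is lossless.

Yes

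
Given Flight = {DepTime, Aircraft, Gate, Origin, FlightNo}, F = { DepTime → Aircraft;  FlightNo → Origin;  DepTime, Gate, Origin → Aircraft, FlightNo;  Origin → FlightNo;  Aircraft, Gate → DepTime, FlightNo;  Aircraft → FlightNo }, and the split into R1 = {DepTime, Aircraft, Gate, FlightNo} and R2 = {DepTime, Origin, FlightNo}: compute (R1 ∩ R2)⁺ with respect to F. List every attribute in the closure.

DepTime, Aircraft, Origin, FlightNo

R1 ∩ R2 = {DepTime, FlightNo}.
DepTime → Aircraft applies, adding Aircraft
FlightNo → Origin applies, adding Origin
Closure: {DepTime, Aircraft, Origin, FlightNo}.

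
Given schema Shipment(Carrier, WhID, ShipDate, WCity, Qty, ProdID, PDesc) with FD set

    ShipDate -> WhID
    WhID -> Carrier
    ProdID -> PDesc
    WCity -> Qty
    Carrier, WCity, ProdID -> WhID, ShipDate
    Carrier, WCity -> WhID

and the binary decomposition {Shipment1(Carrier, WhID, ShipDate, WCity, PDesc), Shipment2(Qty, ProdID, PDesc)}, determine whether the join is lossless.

Common attributes: Shipment1 ∩ Shipment2 = {PDesc}.
No dependency enlarges {PDesc}, so (PDesc)⁺ = {PDesc}.
The closure contains neither all of Shipment1 = {Carrier, WhID, ShipDate, WCity, PDesc} nor all of Shipment2 = {Qty, ProdID, PDesc}, so the common attributes are not a superkey of either fragment. The join is lossy.

No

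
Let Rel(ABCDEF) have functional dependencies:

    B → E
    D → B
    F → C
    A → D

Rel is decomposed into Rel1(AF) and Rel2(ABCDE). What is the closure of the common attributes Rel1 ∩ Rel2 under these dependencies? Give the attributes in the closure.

Rel1 ∩ Rel2 = {A}.
A → D applies, adding D
D → B applies, adding B
B → E applies, adding E
Closure: {ABDE}.

ABDE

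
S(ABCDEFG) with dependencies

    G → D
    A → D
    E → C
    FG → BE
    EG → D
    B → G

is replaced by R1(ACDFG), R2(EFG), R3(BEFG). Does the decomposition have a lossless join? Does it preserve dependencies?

lossless but not dependency-preserving

Lossless test (chase): Rows 1 and 2 agree on G; apply G→D and equate their D entries. Rows 1 and 3 agree on G; apply G→D and equate their D entries. Rows 2 and 3 agree on E; apply E→C and equate their C entries. Rows 1 and 2 agree on FG; apply FG→BE and equate their BE entries. Rows 1 and 3 agree on FG; apply FG→BE and equate their BE entries. Rows 1 and 2 agree on E; apply E→C and equate their C entries. Row 1 is now all distinguished symbols — the join is lossless.
Dependency preservation: the restricted closure of {E} across the fragments never reaches {C}, so E → C cannot be enforced without a join — not preserved.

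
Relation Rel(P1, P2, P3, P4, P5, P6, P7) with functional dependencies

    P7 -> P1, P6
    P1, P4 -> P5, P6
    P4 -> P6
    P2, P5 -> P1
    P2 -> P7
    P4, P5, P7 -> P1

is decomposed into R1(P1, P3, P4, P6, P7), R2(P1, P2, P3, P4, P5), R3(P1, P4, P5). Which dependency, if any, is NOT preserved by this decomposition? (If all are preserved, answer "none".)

P2 -> P7

Check P2 → P7: no single fragment contains all of {P2, P7}, and the restricted closure of {P2} across the fragments never reaches {P7}.
P7 → P1, P6 is preserved.
P1, P4 → P5, P6 is preserved.
P4 → P6 is preserved.
P2, P5 → P1 is preserved.
P4, P5, P7 → P1 is preserved.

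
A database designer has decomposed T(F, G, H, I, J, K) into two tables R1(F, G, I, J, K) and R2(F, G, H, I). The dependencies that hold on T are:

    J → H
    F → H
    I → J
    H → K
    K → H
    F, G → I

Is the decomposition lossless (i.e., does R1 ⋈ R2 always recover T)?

Yes

Common attributes: R1 ∩ R2 = {F, G, I}.
Closure of {F, G, I}: F → H applies, adding H; I → J applies, adding J; H → K applies, adding K. So (F, G, I)⁺ = {F, G, H, I, J, K}.
This closure contains every attribute of R1, so R1 ∩ R2 → R1. The join is lossless.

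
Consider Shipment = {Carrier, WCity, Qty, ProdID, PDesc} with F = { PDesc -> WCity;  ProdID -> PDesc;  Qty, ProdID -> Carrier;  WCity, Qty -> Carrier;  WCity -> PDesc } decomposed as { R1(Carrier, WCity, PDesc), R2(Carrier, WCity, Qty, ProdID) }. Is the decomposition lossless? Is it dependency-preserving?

Lossless test: (Carrier, WCity)⁺ = {Carrier, WCity, PDesc}, which contains all of one fragment — lossless.
Dependency preservation: ProdID → PDesc is not contained in any single fragment, but the restricted closure of its left-hand side across the fragments still reaches the right-hand side; the remaining FDs each lie inside some fragment. All dependencies are preserved.

lossless and dependency-preserving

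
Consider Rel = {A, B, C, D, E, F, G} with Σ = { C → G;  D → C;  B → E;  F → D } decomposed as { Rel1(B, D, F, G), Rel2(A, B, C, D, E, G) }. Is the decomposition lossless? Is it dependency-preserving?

lossy but dependency-preserving

Lossless test: (B, D, G)⁺ = {B, C, D, E, G}, which is a superkey of neither fragment — lossy.
Dependency preservation: every FD's attributes lie within a single fragment, so each can be enforced locally — preserved.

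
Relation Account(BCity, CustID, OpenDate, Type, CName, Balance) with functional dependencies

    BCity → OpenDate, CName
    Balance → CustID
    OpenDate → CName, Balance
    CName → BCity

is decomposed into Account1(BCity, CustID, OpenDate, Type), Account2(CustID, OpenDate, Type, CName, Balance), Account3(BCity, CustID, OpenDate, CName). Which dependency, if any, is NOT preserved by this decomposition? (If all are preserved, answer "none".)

none

BCity → OpenDate, CName lies within Account3.
Balance → CustID lies within Account2.
OpenDate → CName, Balance lies within Account2.
CName → BCity lies within Account3.
Every dependency is enforceable on the fragments, so the decomposition is dependency-preserving.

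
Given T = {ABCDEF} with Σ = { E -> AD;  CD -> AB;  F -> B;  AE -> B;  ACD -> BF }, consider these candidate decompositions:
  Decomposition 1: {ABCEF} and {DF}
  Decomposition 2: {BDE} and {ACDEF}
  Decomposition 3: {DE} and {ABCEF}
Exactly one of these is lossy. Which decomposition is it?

Decomposition 1: common = {F}, closure = {BF} → lossy.
Decomposition 2: common = {DE}, closure = {ABDE} → lossless.
Decomposition 3: common = {E}, closure = {ABDE} → lossless.

Decomposition 1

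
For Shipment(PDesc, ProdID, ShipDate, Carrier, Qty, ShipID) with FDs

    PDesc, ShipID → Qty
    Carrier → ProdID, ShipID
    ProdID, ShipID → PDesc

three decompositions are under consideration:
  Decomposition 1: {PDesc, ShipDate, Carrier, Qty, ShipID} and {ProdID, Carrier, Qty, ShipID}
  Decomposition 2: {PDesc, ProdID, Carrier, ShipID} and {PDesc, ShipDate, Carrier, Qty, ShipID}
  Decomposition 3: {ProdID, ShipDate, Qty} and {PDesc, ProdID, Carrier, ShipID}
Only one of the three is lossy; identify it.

Decomposition 3

Decomposition 1: common = {Carrier, Qty, ShipID}, closure = {PDesc, ProdID, Carrier, Qty, ShipID} → lossless.
Decomposition 2: common = {PDesc, Carrier, ShipID}, closure = {PDesc, ProdID, Carrier, Qty, ShipID} → lossless.
Decomposition 3: common = {ProdID}, closure = {ProdID} → lossy.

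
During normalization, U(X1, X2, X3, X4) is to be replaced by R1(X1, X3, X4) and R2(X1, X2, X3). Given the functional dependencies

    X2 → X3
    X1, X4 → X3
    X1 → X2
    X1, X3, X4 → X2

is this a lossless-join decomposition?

Yes

Common attributes: R1 ∩ R2 = {X1, X3}.
Closure of {X1, X3}: X1 → X2 applies, adding X2. So (X1, X3)⁺ = {X1, X2, X3}.
This closure contains every attribute of R2, so R1 ∩ R2 → R2. The join is lossless.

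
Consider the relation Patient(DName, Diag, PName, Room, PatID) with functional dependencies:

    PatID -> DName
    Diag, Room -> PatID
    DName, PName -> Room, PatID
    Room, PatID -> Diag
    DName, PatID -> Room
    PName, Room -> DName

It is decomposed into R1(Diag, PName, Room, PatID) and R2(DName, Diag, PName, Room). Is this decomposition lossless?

Yes

Common attributes: R1 ∩ R2 = {Diag, PName, Room}.
Closure of {Diag, PName, Room}: Diag, Room → PatID applies, adding PatID; PName, Room → DName applies, adding DName. So (Diag, PName, Room)⁺ = {DName, Diag, PName, Room, PatID}.
This closure contains every attribute of R1, so R1 ∩ R2 → R1. The join is lossless.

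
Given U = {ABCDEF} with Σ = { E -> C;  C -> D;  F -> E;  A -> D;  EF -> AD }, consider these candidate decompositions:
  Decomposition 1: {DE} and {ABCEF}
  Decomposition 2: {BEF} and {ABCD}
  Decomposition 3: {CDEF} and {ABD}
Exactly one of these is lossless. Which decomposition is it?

Decomposition 1

Decomposition 1: common = {E}, closure = {CDE} → lossless.
Decomposition 2: common = {B}, closure = {B} → lossy.
Decomposition 3: common = {D}, closure = {D} → lossy.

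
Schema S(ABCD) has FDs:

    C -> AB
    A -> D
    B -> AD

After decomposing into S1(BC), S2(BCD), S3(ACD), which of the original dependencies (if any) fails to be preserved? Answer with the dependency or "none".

Check B → AD: no single fragment contains all of {ABD}, and the restricted closure of {B} across the fragments never reaches {AD}.
C → AB is preserved.
A → D is preserved.

B -> AD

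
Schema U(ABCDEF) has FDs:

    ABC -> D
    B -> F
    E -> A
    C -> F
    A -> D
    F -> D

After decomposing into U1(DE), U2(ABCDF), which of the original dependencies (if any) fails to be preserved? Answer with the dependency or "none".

Check E → A: no single fragment contains all of {AE}, and the restricted closure of {E} across the fragments never reaches {A}.
ABC → D is preserved.
B → F is preserved.
C → F is preserved.
A → D is preserved.
F → D is preserved.

E -> A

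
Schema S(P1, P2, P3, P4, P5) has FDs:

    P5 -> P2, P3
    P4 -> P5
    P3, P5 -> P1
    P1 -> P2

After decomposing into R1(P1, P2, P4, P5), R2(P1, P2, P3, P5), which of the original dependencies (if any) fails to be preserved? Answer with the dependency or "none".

P5 → P2, P3 lies within R2.
P4 → P5 lies within R1.
P3, P5 → P1 lies within R2.
P1 → P2 lies within R1.
Every dependency is enforceable on the fragments, so the decomposition is dependency-preserving.

none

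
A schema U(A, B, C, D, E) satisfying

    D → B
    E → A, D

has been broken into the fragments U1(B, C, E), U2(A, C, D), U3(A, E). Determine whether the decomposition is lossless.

Chase test. Columns are A, B, C, D, E; row i has aⱼ where attribute j ∈ Ui, else bᵢⱼ.
Initial tableau (one row per fragment):
  row 1: b11 a2 a3 b14 a5
  row 2: a1 b22 a3 a4 b25
  row 3: a1 b32 b33 b34 a5
Rows 1 and 3 agree on E; apply E→A, D and equate their A, D entries.
Rows 1 and 3 agree on D; apply D→B and equate their B entries.
No row becomes fully distinguished — the join is lossy.

No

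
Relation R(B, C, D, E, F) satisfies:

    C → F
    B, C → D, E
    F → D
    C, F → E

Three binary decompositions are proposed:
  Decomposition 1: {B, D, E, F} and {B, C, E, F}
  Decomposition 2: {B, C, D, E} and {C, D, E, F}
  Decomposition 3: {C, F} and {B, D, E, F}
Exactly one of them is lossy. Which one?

Decomposition 3

Decomposition 1: common = {B, E, F}, closure = {B, D, E, F} → lossless.
Decomposition 2: common = {C, D, E}, closure = {C, D, E, F} → lossless.
Decomposition 3: common = {F}, closure = {D, F} → lossy.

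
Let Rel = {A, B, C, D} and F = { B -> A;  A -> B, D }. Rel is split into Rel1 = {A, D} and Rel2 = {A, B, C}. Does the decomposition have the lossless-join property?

Yes

Common attributes: Rel1 ∩ Rel2 = {A}.
Closure of {A}: A → B, D applies, adding B, D. So (A)⁺ = {A, B, D}.
This closure contains every attribute of Rel1, so Rel1 ∩ Rel2 → Rel1. The join is lossless.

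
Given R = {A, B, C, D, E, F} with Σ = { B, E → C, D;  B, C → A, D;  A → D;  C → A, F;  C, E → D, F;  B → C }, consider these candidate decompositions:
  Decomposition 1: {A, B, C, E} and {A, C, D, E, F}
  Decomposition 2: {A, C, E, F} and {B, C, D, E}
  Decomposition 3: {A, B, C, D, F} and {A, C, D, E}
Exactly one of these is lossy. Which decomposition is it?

Decomposition 1: common = {A, C, E}, closure = {A, C, D, E, F} → lossless.
Decomposition 2: common = {C, E}, closure = {A, C, D, E, F} → lossless.
Decomposition 3: common = {A, C, D}, closure = {A, C, D, F} → lossy.

Decomposition 3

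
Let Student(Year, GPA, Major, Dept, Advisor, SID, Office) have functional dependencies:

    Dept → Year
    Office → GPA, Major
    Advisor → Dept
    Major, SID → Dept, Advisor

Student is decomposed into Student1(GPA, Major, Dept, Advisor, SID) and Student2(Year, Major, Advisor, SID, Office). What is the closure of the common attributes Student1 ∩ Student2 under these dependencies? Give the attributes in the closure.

Year, Major, Dept, Advisor, SID

Student1 ∩ Student2 = {Major, Advisor, SID}.
Advisor → Dept applies, adding Dept
Dept → Year applies, adding Year
Closure: {Year, Major, Dept, Advisor, SID}.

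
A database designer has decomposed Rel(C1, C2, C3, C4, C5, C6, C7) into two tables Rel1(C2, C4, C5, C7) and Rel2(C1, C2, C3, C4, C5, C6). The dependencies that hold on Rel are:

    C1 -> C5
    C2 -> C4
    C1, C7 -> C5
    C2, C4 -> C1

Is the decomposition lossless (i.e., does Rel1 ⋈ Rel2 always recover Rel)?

No

Common attributes: Rel1 ∩ Rel2 = {C2, C4, C5}.
Closure of {C2, C4, C5}: C2, C4 → C1 applies, adding C1. So (C2, C4, C5)⁺ = {C1, C2, C4, C5}.
The closure contains neither all of Rel1 = {C2, C4, C5, C7} nor all of Rel2 = {C1, C2, C3, C4, C5, C6}, so the common attributes are not a superkey of either fragment. The join is lossy.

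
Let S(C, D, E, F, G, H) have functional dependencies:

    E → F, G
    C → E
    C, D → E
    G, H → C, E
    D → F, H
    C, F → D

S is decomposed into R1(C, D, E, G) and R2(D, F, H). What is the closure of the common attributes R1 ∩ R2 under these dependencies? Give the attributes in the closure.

D, F, H

R1 ∩ R2 = {D}.
D → F, H applies, adding F, H
Closure: {D, F, H}.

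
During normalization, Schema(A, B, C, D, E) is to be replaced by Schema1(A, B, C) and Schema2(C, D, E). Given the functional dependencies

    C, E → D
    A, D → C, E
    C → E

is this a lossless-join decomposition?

Yes

Common attributes: Schema1 ∩ Schema2 = {C}.
Closure of {C}: C → E applies, adding E; C, E → D applies, adding D. So (C)⁺ = {C, D, E}.
This closure contains every attribute of Schema2, so Schema1 ∩ Schema2 → Schema2. The join is lossless.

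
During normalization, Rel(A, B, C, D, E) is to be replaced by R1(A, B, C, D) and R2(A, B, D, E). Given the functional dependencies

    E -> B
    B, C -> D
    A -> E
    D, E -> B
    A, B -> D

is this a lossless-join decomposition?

Yes

Common attributes: R1 ∩ R2 = {A, B, D}.
Closure of {A, B, D}: A → E applies, adding E. So (A, B, D)⁺ = {A, B, D, E}.
This closure contains every attribute of R2, so R1 ∩ R2 → R2. The join is lossless.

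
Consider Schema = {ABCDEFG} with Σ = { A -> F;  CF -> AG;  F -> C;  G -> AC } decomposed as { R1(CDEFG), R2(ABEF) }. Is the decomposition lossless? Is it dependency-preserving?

Lossless test: (EF)⁺ = {ACEFG}, which is a superkey of neither fragment — lossy.
Dependency preservation: CF → AG; G → AC are not contained in any single fragment, but the restricted closure of each left-hand side across the fragments still reaches the right-hand side; the remaining FDs each lie inside some fragment. All dependencies are preserved.

lossy but dependency-preserving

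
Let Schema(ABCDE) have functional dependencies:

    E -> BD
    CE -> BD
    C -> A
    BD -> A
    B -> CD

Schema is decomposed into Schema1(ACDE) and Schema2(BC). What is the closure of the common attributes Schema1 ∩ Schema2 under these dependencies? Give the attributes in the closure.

Schema1 ∩ Schema2 = {C}.
C → A applies, adding A
Closure: {AC}.

AC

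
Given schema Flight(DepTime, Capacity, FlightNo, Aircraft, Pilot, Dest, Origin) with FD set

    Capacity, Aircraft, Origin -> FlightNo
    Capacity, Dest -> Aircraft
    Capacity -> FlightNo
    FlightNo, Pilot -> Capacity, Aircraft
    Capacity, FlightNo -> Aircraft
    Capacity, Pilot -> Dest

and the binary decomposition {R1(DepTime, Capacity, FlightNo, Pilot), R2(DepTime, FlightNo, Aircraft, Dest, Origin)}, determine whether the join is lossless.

No

Common attributes: R1 ∩ R2 = {DepTime, FlightNo}.
No dependency enlarges {DepTime, FlightNo}, so (DepTime, FlightNo)⁺ = {DepTime, FlightNo}.
The closure contains neither all of R1 = {DepTime, Capacity, FlightNo, Pilot} nor all of R2 = {DepTime, FlightNo, Aircraft, Dest, Origin}, so the common attributes are not a superkey of either fragment. The join is lossy.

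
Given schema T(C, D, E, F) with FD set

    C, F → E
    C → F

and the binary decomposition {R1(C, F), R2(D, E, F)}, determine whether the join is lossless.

Common attributes: R1 ∩ R2 = {F}.
No dependency enlarges {F}, so (F)⁺ = {F}.
The closure contains neither all of R1 = {C, F} nor all of R2 = {D, E, F}, so the common attributes are not a superkey of either fragment. The join is lossy.

No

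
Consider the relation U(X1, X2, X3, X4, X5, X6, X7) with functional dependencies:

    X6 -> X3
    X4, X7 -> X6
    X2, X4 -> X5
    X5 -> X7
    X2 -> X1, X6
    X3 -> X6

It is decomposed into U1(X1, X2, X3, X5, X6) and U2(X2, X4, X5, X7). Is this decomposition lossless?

Common attributes: U1 ∩ U2 = {X2, X5}.
Closure of {X2, X5}: X5 → X7 applies, adding X7; X2 → X1, X6 applies, adding X1, X6; X6 → X3 applies, adding X3. So (X2, X5)⁺ = {X1, X2, X3, X5, X6, X7}.
This closure contains every attribute of U1, so U1 ∩ U2 → U1. The join is lossless.

Yes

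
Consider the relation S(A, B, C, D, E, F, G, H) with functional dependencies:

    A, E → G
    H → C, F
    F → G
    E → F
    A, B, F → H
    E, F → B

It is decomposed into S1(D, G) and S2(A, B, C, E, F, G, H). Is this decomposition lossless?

Common attributes: S1 ∩ S2 = {G}.
No dependency enlarges {G}, so (G)⁺ = {G}.
The closure contains neither all of S1 = {D, G} nor all of S2 = {A, B, C, E, F, G, H}, so the common attributes are not a superkey of either fragment. The join is lossy.

No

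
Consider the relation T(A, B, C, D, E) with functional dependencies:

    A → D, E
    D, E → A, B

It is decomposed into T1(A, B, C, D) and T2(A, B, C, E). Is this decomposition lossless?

Common attributes: T1 ∩ T2 = {A, B, C}.
Closure of {A, B, C}: A → D, E applies, adding D, E. So (A, B, C)⁺ = {A, B, C, D, E}.
This closure contains every attribute of T1, so T1 ∩ T2 → T1. The join is lossless.

Yes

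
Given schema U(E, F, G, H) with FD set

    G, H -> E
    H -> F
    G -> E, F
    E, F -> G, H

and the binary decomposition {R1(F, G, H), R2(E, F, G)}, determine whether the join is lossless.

Common attributes: R1 ∩ R2 = {F, G}.
Closure of {F, G}: G → E, F applies, adding E; E, F → G, H applies, adding H. So (F, G)⁺ = {E, F, G, H}.
This closure contains every attribute of R1, so R1 ∩ R2 → R1. The join is lossless.

Yes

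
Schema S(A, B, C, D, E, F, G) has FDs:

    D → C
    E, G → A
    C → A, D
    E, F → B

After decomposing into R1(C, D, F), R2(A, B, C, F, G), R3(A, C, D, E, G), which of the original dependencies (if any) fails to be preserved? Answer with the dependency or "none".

Check E, F → B: no single fragment contains all of {B, E, F}, and the restricted closure of {E, F} across the fragments never reaches {B}.
D → C is preserved.
E, G → A is preserved.
C → A, D is preserved.

E, F → B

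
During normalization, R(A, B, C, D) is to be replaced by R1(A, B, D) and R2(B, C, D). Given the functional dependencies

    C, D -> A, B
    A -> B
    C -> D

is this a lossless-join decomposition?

Common attributes: R1 ∩ R2 = {B, D}.
No dependency enlarges {B, D}, so (B, D)⁺ = {B, D}.
The closure contains neither all of R1 = {A, B, D} nor all of R2 = {B, C, D}, so the common attributes are not a superkey of either fragment. The join is lossy.

No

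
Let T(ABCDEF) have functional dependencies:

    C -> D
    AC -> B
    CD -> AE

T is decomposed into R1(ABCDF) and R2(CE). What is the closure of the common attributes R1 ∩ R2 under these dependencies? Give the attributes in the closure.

ABCDE

R1 ∩ R2 = {C}.
C → D applies, adding D
CD → AE applies, adding AE
AC → B applies, adding B
Closure: {ABCDE}.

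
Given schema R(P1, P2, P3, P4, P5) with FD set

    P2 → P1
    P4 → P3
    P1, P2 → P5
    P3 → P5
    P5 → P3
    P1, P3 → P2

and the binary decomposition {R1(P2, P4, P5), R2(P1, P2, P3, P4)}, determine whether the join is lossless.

Yes

Common attributes: R1 ∩ R2 = {P2, P4}.
Closure of {P2, P4}: P2 → P1 applies, adding P1; P4 → P3 applies, adding P3; P1, P2 → P5 applies, adding P5. So (P2, P4)⁺ = {P1, P2, P3, P4, P5}.
This closure contains every attribute of R1, so R1 ∩ R2 → R1. The join is lossless.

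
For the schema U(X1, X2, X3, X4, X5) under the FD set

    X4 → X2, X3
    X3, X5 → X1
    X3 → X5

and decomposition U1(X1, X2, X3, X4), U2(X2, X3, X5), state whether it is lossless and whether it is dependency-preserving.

lossless and dependency-preserving

Lossless test: (X2, X3)⁺ = {X1, X2, X3, X5}, which contains all of one fragment — lossless.
Dependency preservation: X3, X5 → X1 is not contained in any single fragment, but the restricted closure of its left-hand side across the fragments still reaches the right-hand side; the remaining FDs each lie inside some fragment. All dependencies are preserved.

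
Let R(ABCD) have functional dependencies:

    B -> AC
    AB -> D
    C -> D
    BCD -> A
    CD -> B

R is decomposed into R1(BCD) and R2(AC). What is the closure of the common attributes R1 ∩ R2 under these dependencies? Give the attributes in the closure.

ABCD

R1 ∩ R2 = {C}.
C → D applies, adding D
CD → B applies, adding B
B → AC applies, adding A
Closure: {ABCD}.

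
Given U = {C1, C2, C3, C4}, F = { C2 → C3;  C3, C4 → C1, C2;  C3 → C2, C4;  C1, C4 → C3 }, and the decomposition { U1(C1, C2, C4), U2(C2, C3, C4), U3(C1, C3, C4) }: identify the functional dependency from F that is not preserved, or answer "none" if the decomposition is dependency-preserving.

C2 → C3 lies within U2.
C3, C4 → C1, C2: restricted closure across fragments reaches C1, C2.
C3 → C2, C4 lies within U2.
C1, C4 → C3 lies within U3.
Every dependency is enforceable on the fragments, so the decomposition is dependency-preserving.

none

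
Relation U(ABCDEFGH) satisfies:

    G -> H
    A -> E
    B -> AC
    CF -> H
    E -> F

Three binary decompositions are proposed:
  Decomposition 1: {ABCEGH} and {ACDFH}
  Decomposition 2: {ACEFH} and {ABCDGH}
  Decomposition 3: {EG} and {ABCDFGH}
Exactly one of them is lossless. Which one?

Decomposition 2

Decomposition 1: common = {ACH}, closure = {ACEFH} → lossy.
Decomposition 2: common = {ACH}, closure = {ACEFH} → lossless.
Decomposition 3: common = {G}, closure = {GH} → lossy.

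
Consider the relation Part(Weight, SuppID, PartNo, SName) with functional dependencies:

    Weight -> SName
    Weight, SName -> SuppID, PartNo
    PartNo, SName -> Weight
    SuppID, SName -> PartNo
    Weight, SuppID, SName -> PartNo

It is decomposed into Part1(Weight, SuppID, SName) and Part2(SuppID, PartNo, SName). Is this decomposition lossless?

Common attributes: Part1 ∩ Part2 = {SuppID, SName}.
Closure of {SuppID, SName}: SuppID, SName → PartNo applies, adding PartNo; PartNo, SName → Weight applies, adding Weight. So (SuppID, SName)⁺ = {Weight, SuppID, PartNo, SName}.
This closure contains every attribute of Part1, so Part1 ∩ Part2 → Part1. The join is lossless.

Yes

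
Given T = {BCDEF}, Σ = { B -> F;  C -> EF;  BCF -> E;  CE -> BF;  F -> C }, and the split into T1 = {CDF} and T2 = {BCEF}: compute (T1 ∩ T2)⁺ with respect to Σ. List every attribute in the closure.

BCEF

T1 ∩ T2 = {CF}.
C → EF applies, adding E
CE → BF applies, adding B
Closure: {BCEF}.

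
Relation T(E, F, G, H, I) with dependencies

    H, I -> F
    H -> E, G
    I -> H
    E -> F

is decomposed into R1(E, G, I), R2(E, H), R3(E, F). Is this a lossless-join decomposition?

Chase test. Columns are E, F, G, H, I; row i has aⱼ where attribute j ∈ Ri, else bᵢⱼ.
Initial tableau (one row per fragment):
  row 1: a1 b12 a3 b14 a5
  row 2: a1 b22 b23 a4 b25
  row 3: a1 a2 b33 b34 b35
Rows 1 and 2 agree on E; apply E→F and equate their F entries.
Rows 1 and 3 agree on E; apply E→F and equate their F entries.
No row becomes fully distinguished — the join is lossy.

No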